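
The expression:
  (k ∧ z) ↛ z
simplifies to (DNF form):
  False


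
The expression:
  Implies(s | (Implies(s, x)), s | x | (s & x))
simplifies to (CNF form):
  s | x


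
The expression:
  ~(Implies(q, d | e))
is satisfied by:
  {q: True, d: False, e: False}


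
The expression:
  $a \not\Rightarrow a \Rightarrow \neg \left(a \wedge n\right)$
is always true.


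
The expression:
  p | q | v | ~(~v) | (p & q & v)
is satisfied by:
  {q: True, v: True, p: True}
  {q: True, v: True, p: False}
  {q: True, p: True, v: False}
  {q: True, p: False, v: False}
  {v: True, p: True, q: False}
  {v: True, p: False, q: False}
  {p: True, v: False, q: False}


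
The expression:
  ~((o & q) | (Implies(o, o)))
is never true.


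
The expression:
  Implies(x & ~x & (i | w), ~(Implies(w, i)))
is always true.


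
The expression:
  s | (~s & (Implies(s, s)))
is always true.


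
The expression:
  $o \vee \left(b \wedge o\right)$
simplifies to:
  $o$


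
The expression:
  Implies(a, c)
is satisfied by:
  {c: True, a: False}
  {a: False, c: False}
  {a: True, c: True}


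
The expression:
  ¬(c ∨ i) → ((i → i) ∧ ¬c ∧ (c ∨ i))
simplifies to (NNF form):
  c ∨ i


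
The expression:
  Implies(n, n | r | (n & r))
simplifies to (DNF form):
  True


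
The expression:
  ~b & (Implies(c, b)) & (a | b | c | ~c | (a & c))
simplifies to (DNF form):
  ~b & ~c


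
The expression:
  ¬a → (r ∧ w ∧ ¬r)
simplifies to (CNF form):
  a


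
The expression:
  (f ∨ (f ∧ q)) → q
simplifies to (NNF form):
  q ∨ ¬f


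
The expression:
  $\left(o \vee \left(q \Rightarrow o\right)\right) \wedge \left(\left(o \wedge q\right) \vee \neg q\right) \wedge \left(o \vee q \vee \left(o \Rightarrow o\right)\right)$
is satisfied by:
  {o: True, q: False}
  {q: False, o: False}
  {q: True, o: True}


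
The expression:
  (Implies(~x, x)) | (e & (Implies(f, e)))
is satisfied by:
  {x: True, e: True}
  {x: True, e: False}
  {e: True, x: False}


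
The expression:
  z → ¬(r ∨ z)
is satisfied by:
  {z: False}


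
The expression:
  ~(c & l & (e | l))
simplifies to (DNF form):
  ~c | ~l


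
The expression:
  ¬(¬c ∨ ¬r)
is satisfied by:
  {r: True, c: True}


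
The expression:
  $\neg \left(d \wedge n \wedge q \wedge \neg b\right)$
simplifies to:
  $b \vee \neg d \vee \neg n \vee \neg q$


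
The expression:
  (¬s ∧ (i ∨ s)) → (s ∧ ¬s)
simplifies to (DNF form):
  s ∨ ¬i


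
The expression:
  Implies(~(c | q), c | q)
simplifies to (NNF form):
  c | q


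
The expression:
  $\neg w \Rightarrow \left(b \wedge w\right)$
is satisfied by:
  {w: True}


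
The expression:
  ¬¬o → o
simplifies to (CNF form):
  True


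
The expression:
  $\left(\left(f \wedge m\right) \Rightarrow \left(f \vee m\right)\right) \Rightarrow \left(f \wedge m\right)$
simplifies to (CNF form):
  $f \wedge m$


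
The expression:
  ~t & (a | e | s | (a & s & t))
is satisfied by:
  {a: True, e: True, s: True, t: False}
  {a: True, e: True, t: False, s: False}
  {a: True, s: True, t: False, e: False}
  {a: True, t: False, s: False, e: False}
  {e: True, s: True, t: False, a: False}
  {e: True, t: False, s: False, a: False}
  {s: True, e: False, t: False, a: False}


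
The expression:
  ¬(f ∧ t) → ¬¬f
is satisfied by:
  {f: True}


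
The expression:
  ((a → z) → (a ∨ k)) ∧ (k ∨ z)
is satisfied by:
  {k: True, z: True, a: True}
  {k: True, z: True, a: False}
  {k: True, a: True, z: False}
  {k: True, a: False, z: False}
  {z: True, a: True, k: False}


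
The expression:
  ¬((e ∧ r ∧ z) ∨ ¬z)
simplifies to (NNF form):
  z ∧ (¬e ∨ ¬r)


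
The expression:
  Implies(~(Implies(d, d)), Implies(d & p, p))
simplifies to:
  True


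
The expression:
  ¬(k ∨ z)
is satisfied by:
  {z: False, k: False}


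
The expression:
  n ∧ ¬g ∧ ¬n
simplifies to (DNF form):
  False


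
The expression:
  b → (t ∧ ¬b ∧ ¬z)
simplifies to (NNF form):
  ¬b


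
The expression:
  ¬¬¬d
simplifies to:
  ¬d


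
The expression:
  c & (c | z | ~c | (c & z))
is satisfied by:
  {c: True}


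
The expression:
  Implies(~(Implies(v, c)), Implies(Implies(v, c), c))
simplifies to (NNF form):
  True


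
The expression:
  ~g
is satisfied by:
  {g: False}


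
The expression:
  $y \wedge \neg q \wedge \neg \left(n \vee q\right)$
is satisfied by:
  {y: True, n: False, q: False}


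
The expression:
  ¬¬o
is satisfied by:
  {o: True}


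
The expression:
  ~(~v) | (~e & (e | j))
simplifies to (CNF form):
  (j | v) & (v | ~e)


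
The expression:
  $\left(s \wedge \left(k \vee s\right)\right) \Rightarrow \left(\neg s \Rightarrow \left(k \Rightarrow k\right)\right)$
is always true.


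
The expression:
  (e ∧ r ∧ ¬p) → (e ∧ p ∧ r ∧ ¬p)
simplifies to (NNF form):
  p ∨ ¬e ∨ ¬r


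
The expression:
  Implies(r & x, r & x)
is always true.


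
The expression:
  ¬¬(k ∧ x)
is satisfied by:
  {x: True, k: True}


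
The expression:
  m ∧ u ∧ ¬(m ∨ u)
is never true.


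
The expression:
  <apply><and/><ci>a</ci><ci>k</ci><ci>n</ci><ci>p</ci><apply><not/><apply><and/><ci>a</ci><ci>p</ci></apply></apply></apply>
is never true.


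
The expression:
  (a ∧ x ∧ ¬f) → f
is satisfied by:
  {f: True, x: False, a: False}
  {x: False, a: False, f: False}
  {a: True, f: True, x: False}
  {a: True, x: False, f: False}
  {f: True, x: True, a: False}
  {x: True, f: False, a: False}
  {a: True, x: True, f: True}


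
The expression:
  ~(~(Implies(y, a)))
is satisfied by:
  {a: True, y: False}
  {y: False, a: False}
  {y: True, a: True}


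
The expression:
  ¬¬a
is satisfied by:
  {a: True}


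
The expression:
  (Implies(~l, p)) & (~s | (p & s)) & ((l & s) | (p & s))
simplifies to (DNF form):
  p & s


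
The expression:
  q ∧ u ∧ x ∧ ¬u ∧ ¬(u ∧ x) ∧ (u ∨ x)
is never true.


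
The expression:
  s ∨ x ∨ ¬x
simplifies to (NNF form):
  True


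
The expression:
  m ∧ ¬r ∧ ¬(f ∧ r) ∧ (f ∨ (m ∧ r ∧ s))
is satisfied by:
  {m: True, f: True, r: False}


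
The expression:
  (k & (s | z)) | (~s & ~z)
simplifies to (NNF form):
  k | (~s & ~z)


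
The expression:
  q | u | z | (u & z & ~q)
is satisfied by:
  {q: True, z: True, u: True}
  {q: True, z: True, u: False}
  {q: True, u: True, z: False}
  {q: True, u: False, z: False}
  {z: True, u: True, q: False}
  {z: True, u: False, q: False}
  {u: True, z: False, q: False}


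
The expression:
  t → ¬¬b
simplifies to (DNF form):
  b ∨ ¬t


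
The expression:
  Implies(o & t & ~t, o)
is always true.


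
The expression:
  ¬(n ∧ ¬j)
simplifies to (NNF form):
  j ∨ ¬n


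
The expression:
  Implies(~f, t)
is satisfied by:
  {t: True, f: True}
  {t: True, f: False}
  {f: True, t: False}


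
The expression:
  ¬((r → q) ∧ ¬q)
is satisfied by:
  {r: True, q: True}
  {r: True, q: False}
  {q: True, r: False}


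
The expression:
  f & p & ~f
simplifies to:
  False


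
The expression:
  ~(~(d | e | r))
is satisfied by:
  {r: True, d: True, e: True}
  {r: True, d: True, e: False}
  {r: True, e: True, d: False}
  {r: True, e: False, d: False}
  {d: True, e: True, r: False}
  {d: True, e: False, r: False}
  {e: True, d: False, r: False}


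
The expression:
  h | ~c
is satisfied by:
  {h: True, c: False}
  {c: False, h: False}
  {c: True, h: True}


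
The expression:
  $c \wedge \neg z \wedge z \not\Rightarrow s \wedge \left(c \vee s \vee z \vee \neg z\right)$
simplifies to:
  $\text{False}$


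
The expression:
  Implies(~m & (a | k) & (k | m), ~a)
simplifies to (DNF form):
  m | ~a | ~k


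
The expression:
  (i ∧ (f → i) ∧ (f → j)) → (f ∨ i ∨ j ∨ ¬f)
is always true.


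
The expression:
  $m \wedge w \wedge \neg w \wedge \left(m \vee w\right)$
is never true.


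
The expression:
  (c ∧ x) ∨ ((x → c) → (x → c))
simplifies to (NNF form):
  True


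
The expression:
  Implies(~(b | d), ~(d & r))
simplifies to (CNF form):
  True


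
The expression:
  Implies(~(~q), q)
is always true.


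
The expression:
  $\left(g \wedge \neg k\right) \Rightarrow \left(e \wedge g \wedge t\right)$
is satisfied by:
  {k: True, e: True, t: True, g: False}
  {k: True, e: True, t: False, g: False}
  {k: True, t: True, g: False, e: False}
  {k: True, t: False, g: False, e: False}
  {e: True, t: True, g: False, k: False}
  {e: True, t: False, g: False, k: False}
  {t: True, e: False, g: False, k: False}
  {t: False, e: False, g: False, k: False}
  {k: True, e: True, g: True, t: True}
  {k: True, e: True, g: True, t: False}
  {k: True, g: True, t: True, e: False}
  {k: True, g: True, t: False, e: False}
  {e: True, g: True, t: True, k: False}


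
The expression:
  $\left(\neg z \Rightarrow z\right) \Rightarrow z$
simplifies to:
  $\text{True}$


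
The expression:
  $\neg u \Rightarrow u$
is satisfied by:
  {u: True}


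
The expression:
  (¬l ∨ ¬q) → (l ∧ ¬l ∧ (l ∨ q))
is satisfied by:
  {q: True, l: True}


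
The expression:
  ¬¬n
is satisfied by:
  {n: True}


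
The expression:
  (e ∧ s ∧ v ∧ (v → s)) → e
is always true.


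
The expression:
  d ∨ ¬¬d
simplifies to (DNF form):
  d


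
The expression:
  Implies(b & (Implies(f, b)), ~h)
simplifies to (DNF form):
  ~b | ~h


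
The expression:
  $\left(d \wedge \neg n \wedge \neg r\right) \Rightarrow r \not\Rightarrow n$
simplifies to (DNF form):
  $n \vee r \vee \neg d$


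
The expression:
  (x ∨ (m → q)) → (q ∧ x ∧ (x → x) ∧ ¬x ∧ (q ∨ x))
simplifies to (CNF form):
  m ∧ ¬q ∧ ¬x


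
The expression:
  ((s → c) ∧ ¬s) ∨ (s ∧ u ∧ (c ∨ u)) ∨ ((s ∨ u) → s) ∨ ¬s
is always true.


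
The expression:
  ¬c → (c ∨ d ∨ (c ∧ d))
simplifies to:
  c ∨ d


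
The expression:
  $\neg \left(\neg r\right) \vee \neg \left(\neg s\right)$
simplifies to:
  $r \vee s$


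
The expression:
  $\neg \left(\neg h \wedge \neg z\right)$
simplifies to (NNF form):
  $h \vee z$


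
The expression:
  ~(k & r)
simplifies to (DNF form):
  ~k | ~r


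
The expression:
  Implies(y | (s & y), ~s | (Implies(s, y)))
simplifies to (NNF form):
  True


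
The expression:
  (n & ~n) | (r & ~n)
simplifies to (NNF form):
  r & ~n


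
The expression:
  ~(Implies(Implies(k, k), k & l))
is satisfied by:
  {l: False, k: False}
  {k: True, l: False}
  {l: True, k: False}


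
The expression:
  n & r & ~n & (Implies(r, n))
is never true.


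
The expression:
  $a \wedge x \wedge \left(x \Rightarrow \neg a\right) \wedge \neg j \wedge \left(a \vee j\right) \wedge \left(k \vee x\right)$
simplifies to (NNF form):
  $\text{False}$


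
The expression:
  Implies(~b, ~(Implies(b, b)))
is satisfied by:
  {b: True}


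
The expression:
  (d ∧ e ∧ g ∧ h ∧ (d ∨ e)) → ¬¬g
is always true.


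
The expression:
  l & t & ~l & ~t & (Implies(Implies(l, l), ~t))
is never true.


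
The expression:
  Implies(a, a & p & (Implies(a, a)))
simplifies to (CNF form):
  p | ~a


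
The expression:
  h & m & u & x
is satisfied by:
  {h: True, m: True, u: True, x: True}


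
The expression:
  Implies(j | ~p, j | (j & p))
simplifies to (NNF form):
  j | p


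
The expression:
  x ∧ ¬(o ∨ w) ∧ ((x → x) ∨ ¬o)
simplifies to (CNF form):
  x ∧ ¬o ∧ ¬w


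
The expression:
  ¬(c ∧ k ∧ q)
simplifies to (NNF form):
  ¬c ∨ ¬k ∨ ¬q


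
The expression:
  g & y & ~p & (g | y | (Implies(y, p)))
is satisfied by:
  {g: True, y: True, p: False}


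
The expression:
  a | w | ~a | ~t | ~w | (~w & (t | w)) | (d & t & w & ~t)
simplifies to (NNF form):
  True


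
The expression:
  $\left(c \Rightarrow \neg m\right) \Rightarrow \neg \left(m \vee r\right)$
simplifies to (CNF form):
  $\left(c \vee \neg m\right) \wedge \left(c \vee \neg r\right) \wedge \left(m \vee \neg m\right) \wedge \left(m \vee \neg r\right)$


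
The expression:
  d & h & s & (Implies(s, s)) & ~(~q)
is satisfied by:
  {h: True, s: True, d: True, q: True}


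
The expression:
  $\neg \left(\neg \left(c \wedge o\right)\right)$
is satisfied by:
  {c: True, o: True}


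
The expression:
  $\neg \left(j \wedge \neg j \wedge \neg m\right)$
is always true.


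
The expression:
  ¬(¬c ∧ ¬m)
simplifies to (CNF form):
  c ∨ m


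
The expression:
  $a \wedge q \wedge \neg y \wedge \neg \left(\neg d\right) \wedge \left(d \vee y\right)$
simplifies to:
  $a \wedge d \wedge q \wedge \neg y$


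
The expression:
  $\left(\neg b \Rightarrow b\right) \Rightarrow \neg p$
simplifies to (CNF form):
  $\neg b \vee \neg p$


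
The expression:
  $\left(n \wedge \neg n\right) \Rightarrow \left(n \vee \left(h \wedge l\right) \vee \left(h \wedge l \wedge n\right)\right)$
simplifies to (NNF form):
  $\text{True}$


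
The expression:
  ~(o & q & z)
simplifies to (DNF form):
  ~o | ~q | ~z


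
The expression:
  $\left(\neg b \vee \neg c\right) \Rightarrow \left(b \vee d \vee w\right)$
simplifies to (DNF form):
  $b \vee d \vee w$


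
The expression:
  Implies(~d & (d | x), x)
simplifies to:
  True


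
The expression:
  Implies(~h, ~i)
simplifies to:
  h | ~i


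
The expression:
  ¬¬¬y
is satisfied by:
  {y: False}


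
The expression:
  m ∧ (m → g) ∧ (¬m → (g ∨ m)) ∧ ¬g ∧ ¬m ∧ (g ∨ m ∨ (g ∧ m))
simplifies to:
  False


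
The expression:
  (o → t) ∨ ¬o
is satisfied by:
  {t: True, o: False}
  {o: False, t: False}
  {o: True, t: True}


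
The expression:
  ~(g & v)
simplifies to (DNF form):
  ~g | ~v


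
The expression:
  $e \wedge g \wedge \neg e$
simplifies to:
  $\text{False}$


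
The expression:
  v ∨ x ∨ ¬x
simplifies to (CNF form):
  True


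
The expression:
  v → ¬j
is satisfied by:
  {v: False, j: False}
  {j: True, v: False}
  {v: True, j: False}


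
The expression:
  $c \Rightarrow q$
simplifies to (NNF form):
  $q \vee \neg c$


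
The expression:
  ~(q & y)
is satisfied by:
  {q: False, y: False}
  {y: True, q: False}
  {q: True, y: False}


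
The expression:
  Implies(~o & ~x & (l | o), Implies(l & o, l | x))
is always true.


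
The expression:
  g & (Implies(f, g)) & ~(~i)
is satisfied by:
  {i: True, g: True}


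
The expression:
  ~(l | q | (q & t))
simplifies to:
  ~l & ~q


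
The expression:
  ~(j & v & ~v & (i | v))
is always true.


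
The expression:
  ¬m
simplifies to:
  ¬m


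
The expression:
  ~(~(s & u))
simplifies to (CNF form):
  s & u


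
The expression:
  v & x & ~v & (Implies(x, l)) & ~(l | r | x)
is never true.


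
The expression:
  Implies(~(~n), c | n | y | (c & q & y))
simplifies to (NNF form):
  True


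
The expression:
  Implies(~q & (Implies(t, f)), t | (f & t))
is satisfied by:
  {t: True, q: True}
  {t: True, q: False}
  {q: True, t: False}


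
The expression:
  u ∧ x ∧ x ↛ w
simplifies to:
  u ∧ x ∧ ¬w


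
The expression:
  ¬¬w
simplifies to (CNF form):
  w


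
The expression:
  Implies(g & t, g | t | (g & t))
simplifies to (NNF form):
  True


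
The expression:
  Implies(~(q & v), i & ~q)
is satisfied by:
  {i: True, v: True, q: False}
  {i: True, v: False, q: False}
  {q: True, i: True, v: True}
  {q: True, v: True, i: False}


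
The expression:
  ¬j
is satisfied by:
  {j: False}


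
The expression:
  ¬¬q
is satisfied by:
  {q: True}


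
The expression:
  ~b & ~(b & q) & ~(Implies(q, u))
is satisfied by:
  {q: True, u: False, b: False}


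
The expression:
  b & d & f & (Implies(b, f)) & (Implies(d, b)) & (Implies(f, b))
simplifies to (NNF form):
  b & d & f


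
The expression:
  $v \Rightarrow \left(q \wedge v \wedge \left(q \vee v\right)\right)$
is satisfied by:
  {q: True, v: False}
  {v: False, q: False}
  {v: True, q: True}


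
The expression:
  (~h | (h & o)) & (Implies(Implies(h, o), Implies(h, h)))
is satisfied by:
  {o: True, h: False}
  {h: False, o: False}
  {h: True, o: True}


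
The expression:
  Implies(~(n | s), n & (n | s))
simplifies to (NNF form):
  n | s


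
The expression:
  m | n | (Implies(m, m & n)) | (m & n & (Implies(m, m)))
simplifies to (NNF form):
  True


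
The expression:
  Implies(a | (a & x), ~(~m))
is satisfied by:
  {m: True, a: False}
  {a: False, m: False}
  {a: True, m: True}


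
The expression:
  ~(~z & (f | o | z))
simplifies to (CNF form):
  (z | ~f) & (z | ~o)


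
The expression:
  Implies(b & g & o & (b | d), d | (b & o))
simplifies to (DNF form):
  True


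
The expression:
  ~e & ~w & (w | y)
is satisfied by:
  {y: True, e: False, w: False}


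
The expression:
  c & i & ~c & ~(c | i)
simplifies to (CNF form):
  False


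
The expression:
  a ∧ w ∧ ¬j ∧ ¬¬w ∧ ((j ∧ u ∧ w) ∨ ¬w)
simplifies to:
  False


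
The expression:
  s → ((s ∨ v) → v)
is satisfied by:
  {v: True, s: False}
  {s: False, v: False}
  {s: True, v: True}


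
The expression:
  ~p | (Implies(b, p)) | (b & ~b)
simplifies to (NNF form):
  True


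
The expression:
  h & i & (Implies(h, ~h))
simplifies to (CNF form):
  False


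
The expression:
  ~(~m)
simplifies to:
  m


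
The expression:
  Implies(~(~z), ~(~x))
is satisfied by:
  {x: True, z: False}
  {z: False, x: False}
  {z: True, x: True}


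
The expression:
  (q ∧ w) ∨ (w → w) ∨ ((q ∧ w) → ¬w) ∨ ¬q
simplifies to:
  True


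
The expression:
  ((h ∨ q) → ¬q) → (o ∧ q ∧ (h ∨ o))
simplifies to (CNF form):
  q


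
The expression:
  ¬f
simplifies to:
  ¬f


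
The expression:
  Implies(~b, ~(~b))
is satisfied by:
  {b: True}


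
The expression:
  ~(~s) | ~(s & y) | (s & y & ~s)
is always true.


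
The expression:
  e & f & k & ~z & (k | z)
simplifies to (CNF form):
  e & f & k & ~z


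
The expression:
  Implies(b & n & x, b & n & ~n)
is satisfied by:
  {x: False, n: False, b: False}
  {b: True, x: False, n: False}
  {n: True, x: False, b: False}
  {b: True, n: True, x: False}
  {x: True, b: False, n: False}
  {b: True, x: True, n: False}
  {n: True, x: True, b: False}


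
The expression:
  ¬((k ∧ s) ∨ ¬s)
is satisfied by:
  {s: True, k: False}


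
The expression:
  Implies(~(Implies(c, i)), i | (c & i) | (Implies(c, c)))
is always true.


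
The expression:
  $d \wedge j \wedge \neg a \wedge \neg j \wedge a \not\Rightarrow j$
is never true.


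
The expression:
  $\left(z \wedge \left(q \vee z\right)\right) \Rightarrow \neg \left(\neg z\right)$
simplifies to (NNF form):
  $\text{True}$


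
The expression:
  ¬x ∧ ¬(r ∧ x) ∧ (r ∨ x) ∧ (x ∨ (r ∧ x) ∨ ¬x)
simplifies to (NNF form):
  r ∧ ¬x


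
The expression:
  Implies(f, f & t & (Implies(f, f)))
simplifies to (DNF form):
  t | ~f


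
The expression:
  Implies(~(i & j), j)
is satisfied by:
  {j: True}


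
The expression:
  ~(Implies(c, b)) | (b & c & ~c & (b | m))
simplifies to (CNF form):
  c & ~b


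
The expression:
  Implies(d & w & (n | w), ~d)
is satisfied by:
  {w: False, d: False}
  {d: True, w: False}
  {w: True, d: False}


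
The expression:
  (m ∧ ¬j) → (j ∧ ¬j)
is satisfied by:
  {j: True, m: False}
  {m: False, j: False}
  {m: True, j: True}


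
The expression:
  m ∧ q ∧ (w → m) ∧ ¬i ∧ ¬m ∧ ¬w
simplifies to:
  False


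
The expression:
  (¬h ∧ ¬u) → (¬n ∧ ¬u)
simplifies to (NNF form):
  h ∨ u ∨ ¬n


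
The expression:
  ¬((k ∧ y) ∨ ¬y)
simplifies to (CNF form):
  y ∧ ¬k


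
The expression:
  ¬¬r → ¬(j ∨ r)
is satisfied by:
  {r: False}


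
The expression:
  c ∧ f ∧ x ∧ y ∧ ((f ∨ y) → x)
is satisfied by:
  {c: True, f: True, x: True, y: True}


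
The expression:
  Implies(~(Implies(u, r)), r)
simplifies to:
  r | ~u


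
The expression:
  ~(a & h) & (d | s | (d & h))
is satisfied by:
  {d: True, s: True, h: False, a: False}
  {d: True, h: False, s: False, a: False}
  {s: True, d: False, h: False, a: False}
  {a: True, d: True, s: True, h: False}
  {a: True, d: True, h: False, s: False}
  {a: True, s: True, d: False, h: False}
  {d: True, h: True, s: True, a: False}
  {d: True, h: True, a: False, s: False}
  {h: True, s: True, a: False, d: False}


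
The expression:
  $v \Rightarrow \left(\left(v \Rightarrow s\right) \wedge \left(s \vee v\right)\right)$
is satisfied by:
  {s: True, v: False}
  {v: False, s: False}
  {v: True, s: True}


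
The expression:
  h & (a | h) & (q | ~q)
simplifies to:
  h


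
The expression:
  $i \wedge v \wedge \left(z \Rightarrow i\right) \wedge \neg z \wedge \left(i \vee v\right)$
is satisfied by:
  {i: True, v: True, z: False}


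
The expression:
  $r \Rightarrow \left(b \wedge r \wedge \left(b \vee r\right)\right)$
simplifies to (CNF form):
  $b \vee \neg r$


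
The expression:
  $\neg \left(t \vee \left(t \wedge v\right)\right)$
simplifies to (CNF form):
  $\neg t$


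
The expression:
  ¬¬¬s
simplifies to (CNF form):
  ¬s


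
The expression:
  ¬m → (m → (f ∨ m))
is always true.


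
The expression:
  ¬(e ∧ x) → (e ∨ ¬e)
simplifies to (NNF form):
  True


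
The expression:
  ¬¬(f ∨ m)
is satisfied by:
  {m: True, f: True}
  {m: True, f: False}
  {f: True, m: False}


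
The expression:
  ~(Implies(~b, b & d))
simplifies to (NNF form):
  ~b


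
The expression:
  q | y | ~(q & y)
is always true.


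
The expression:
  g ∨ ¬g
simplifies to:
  True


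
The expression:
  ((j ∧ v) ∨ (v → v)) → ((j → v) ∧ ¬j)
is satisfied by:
  {j: False}


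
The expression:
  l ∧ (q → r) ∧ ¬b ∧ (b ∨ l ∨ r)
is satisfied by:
  {r: True, l: True, q: False, b: False}
  {l: True, r: False, q: False, b: False}
  {r: True, q: True, l: True, b: False}


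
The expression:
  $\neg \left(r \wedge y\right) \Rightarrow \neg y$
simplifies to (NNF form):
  $r \vee \neg y$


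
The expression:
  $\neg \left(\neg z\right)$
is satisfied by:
  {z: True}


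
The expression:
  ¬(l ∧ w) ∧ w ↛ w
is never true.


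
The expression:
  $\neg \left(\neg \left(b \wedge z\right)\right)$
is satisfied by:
  {z: True, b: True}


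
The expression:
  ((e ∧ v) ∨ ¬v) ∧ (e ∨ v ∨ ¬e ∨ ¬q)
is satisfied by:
  {e: True, v: False}
  {v: False, e: False}
  {v: True, e: True}


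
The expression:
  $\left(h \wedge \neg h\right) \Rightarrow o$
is always true.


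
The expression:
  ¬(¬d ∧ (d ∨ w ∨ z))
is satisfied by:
  {d: True, w: False, z: False}
  {d: True, z: True, w: False}
  {d: True, w: True, z: False}
  {d: True, z: True, w: True}
  {z: False, w: False, d: False}


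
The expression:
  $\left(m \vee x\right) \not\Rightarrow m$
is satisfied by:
  {x: True, m: False}


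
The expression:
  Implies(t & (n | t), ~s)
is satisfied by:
  {s: False, t: False}
  {t: True, s: False}
  {s: True, t: False}


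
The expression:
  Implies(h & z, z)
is always true.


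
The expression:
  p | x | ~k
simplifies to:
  p | x | ~k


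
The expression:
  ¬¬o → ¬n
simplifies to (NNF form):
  ¬n ∨ ¬o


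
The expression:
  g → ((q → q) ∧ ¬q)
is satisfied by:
  {g: False, q: False}
  {q: True, g: False}
  {g: True, q: False}


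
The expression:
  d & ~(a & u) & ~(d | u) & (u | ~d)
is never true.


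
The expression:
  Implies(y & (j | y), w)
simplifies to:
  w | ~y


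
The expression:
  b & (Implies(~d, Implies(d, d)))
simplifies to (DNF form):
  b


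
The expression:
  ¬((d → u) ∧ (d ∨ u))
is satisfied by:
  {u: False}


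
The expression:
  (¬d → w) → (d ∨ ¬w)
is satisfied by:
  {d: True, w: False}
  {w: False, d: False}
  {w: True, d: True}


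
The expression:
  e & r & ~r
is never true.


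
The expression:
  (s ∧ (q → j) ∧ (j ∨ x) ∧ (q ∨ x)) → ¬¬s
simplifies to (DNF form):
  True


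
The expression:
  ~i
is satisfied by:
  {i: False}


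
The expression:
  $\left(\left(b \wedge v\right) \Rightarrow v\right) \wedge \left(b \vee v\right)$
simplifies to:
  $b \vee v$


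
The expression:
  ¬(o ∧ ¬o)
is always true.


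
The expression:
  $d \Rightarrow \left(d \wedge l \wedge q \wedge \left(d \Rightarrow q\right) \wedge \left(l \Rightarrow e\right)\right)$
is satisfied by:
  {e: True, q: True, l: True, d: False}
  {e: True, q: True, l: False, d: False}
  {e: True, l: True, q: False, d: False}
  {e: True, l: False, q: False, d: False}
  {q: True, l: True, e: False, d: False}
  {q: True, l: False, e: False, d: False}
  {l: True, e: False, q: False, d: False}
  {l: False, e: False, q: False, d: False}
  {d: True, e: True, q: True, l: True}


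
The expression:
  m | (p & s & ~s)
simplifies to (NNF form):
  m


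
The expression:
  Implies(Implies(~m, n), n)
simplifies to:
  n | ~m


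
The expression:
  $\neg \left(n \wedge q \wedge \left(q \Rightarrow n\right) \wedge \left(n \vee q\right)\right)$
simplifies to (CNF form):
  $\neg n \vee \neg q$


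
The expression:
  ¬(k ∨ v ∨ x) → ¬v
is always true.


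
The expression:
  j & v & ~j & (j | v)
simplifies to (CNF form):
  False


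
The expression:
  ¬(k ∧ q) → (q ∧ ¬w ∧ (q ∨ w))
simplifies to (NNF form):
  q ∧ (k ∨ ¬w)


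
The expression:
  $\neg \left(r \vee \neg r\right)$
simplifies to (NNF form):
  $\text{False}$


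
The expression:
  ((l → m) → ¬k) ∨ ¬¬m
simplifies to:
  l ∨ m ∨ ¬k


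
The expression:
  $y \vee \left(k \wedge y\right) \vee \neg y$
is always true.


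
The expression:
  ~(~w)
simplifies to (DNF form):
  w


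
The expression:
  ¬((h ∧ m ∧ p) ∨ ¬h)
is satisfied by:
  {h: True, p: False, m: False}
  {h: True, m: True, p: False}
  {h: True, p: True, m: False}


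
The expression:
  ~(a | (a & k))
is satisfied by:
  {a: False}


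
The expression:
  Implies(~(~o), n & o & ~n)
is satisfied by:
  {o: False}


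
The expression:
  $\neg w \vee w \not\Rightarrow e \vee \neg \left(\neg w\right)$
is always true.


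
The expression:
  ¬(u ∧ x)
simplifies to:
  ¬u ∨ ¬x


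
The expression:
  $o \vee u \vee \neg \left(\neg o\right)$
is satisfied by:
  {o: True, u: True}
  {o: True, u: False}
  {u: True, o: False}


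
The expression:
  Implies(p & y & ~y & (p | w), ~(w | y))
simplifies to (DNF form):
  True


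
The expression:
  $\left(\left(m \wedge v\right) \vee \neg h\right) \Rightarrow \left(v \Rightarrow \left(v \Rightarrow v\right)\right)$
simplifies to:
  $\text{True}$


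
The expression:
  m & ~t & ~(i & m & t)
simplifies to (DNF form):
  m & ~t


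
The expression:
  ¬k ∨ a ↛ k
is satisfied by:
  {k: False}


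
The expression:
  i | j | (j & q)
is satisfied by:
  {i: True, j: True}
  {i: True, j: False}
  {j: True, i: False}


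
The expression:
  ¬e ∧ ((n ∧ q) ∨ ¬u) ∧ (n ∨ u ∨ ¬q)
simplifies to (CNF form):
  ¬e ∧ (n ∨ ¬q) ∧ (q ∨ ¬u)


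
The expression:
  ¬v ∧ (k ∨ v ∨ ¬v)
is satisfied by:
  {v: False}


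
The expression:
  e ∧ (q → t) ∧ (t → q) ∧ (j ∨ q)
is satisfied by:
  {q: True, j: True, e: True, t: True}
  {q: True, e: True, t: True, j: False}
  {j: True, e: True, t: False, q: False}


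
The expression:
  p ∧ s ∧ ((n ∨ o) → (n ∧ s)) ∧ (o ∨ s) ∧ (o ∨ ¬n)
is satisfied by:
  {p: True, s: True, o: False, n: False}
  {n: True, o: True, p: True, s: True}


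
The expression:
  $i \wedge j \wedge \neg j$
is never true.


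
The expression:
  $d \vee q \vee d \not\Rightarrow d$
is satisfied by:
  {d: True, q: True}
  {d: True, q: False}
  {q: True, d: False}


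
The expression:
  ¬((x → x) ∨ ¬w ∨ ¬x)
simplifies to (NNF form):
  False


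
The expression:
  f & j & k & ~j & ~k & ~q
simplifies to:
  False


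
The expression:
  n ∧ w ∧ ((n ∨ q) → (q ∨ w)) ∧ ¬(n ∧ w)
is never true.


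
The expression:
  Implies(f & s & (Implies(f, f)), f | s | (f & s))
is always true.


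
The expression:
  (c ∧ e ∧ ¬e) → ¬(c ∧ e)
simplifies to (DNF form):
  True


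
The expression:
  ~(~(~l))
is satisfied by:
  {l: False}


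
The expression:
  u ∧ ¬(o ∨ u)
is never true.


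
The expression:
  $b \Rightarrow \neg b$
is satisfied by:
  {b: False}


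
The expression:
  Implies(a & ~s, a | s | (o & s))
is always true.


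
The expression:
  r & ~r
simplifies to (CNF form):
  False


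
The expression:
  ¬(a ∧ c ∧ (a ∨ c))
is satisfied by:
  {c: False, a: False}
  {a: True, c: False}
  {c: True, a: False}


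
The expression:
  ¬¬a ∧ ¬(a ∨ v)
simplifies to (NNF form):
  False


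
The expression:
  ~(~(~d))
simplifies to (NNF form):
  ~d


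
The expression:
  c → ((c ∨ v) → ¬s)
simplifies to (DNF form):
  ¬c ∨ ¬s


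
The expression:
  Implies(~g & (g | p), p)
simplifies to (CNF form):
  True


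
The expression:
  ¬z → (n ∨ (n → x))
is always true.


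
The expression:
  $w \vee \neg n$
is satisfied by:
  {w: True, n: False}
  {n: False, w: False}
  {n: True, w: True}


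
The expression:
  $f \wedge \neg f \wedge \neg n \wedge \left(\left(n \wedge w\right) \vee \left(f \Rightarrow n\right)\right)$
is never true.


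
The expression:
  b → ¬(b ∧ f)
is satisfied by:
  {b: False, f: False}
  {f: True, b: False}
  {b: True, f: False}


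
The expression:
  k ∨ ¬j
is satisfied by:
  {k: True, j: False}
  {j: False, k: False}
  {j: True, k: True}


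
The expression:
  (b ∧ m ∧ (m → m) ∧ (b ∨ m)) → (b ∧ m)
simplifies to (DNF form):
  True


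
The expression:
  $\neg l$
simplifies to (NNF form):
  $\neg l$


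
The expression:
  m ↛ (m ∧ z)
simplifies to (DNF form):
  m ∧ ¬z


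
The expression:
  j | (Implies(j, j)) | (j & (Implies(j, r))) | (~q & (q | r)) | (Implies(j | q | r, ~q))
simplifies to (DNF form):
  True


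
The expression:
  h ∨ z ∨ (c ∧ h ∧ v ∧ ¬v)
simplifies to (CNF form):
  h ∨ z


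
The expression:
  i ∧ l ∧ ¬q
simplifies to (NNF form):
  i ∧ l ∧ ¬q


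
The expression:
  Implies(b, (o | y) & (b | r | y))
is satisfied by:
  {y: True, o: True, b: False}
  {y: True, o: False, b: False}
  {o: True, y: False, b: False}
  {y: False, o: False, b: False}
  {y: True, b: True, o: True}
  {y: True, b: True, o: False}
  {b: True, o: True, y: False}


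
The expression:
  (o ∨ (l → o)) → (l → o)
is always true.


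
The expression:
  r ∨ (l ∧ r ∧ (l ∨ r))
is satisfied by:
  {r: True}


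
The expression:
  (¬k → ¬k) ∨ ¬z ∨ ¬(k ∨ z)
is always true.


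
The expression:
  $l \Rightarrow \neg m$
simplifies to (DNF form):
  $\neg l \vee \neg m$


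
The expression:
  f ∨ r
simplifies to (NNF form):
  f ∨ r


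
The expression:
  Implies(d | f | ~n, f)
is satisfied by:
  {n: True, f: True, d: False}
  {f: True, d: False, n: False}
  {n: True, f: True, d: True}
  {f: True, d: True, n: False}
  {n: True, d: False, f: False}


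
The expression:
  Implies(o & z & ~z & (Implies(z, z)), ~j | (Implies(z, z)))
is always true.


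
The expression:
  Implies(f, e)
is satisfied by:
  {e: True, f: False}
  {f: False, e: False}
  {f: True, e: True}


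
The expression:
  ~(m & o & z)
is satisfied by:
  {o: False, m: False, z: False}
  {z: True, o: False, m: False}
  {m: True, o: False, z: False}
  {z: True, m: True, o: False}
  {o: True, z: False, m: False}
  {z: True, o: True, m: False}
  {m: True, o: True, z: False}


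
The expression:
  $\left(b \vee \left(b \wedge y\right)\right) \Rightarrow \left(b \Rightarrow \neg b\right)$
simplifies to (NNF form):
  $\neg b$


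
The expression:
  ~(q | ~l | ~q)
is never true.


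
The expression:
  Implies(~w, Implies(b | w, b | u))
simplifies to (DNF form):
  True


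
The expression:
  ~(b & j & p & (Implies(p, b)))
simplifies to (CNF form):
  ~b | ~j | ~p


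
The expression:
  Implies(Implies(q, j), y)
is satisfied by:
  {y: True, q: True, j: False}
  {y: True, q: False, j: False}
  {j: True, y: True, q: True}
  {j: True, y: True, q: False}
  {q: True, j: False, y: False}


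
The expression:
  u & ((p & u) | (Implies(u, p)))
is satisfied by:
  {p: True, u: True}


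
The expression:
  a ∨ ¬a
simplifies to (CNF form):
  True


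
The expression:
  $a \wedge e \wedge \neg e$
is never true.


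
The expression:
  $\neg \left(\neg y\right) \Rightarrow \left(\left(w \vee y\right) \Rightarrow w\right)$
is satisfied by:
  {w: True, y: False}
  {y: False, w: False}
  {y: True, w: True}


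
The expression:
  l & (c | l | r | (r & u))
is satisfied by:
  {l: True}


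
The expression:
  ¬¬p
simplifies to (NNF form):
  p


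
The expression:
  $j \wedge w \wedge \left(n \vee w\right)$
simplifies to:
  $j \wedge w$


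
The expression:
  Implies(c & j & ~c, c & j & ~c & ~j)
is always true.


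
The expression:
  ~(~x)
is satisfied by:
  {x: True}


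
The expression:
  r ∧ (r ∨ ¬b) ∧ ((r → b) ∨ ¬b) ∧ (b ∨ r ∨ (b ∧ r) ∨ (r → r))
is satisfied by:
  {r: True}


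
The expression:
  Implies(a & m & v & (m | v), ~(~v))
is always true.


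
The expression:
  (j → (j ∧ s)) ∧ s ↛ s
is never true.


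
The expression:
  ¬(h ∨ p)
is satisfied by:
  {p: False, h: False}


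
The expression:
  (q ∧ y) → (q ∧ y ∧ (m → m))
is always true.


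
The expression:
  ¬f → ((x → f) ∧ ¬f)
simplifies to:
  f ∨ ¬x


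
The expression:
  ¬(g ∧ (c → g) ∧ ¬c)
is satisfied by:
  {c: True, g: False}
  {g: False, c: False}
  {g: True, c: True}


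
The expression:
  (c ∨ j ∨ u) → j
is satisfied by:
  {j: True, u: False, c: False}
  {c: True, j: True, u: False}
  {j: True, u: True, c: False}
  {c: True, j: True, u: True}
  {c: False, u: False, j: False}


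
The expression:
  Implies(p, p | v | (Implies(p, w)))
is always true.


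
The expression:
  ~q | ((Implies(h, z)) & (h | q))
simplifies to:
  z | ~h | ~q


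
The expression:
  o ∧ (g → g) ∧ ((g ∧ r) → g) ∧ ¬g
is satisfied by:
  {o: True, g: False}


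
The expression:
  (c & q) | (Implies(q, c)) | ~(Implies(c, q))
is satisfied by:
  {c: True, q: False}
  {q: False, c: False}
  {q: True, c: True}


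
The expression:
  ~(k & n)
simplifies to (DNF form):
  ~k | ~n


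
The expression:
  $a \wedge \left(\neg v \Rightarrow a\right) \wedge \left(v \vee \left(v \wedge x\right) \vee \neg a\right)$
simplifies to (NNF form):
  $a \wedge v$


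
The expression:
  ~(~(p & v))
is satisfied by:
  {p: True, v: True}


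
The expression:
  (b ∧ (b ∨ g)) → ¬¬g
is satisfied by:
  {g: True, b: False}
  {b: False, g: False}
  {b: True, g: True}


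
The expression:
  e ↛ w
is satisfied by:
  {e: True, w: False}


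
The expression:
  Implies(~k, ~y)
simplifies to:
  k | ~y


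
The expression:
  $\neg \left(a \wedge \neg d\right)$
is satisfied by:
  {d: True, a: False}
  {a: False, d: False}
  {a: True, d: True}


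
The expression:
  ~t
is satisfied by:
  {t: False}


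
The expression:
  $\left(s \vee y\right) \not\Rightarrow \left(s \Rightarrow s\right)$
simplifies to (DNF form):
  $\text{False}$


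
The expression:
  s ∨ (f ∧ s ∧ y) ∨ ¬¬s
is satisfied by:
  {s: True}


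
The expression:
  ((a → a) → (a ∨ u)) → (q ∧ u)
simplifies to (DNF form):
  (q ∧ u) ∨ (¬a ∧ ¬u)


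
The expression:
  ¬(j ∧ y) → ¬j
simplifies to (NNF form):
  y ∨ ¬j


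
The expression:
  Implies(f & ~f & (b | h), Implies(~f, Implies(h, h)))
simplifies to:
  True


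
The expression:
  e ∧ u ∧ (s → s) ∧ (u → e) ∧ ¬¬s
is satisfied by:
  {e: True, s: True, u: True}


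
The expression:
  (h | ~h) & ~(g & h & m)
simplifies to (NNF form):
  ~g | ~h | ~m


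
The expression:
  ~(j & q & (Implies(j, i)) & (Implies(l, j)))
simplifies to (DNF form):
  ~i | ~j | ~q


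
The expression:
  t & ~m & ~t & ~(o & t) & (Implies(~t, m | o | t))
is never true.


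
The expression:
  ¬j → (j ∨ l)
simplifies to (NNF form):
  j ∨ l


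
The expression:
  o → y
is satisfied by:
  {y: True, o: False}
  {o: False, y: False}
  {o: True, y: True}


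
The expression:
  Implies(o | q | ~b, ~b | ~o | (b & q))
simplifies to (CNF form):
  q | ~b | ~o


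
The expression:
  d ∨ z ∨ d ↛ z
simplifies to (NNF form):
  d ∨ z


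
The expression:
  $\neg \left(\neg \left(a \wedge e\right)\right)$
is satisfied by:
  {a: True, e: True}


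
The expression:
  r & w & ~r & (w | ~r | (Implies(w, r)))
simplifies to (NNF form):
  False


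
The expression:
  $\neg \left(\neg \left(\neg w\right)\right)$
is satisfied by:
  {w: False}


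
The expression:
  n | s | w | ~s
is always true.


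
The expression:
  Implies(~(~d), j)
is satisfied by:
  {j: True, d: False}
  {d: False, j: False}
  {d: True, j: True}


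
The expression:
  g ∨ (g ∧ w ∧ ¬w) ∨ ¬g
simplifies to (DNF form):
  True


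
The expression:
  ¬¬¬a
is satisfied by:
  {a: False}


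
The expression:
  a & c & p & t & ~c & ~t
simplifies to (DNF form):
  False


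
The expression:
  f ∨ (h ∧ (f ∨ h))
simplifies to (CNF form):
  f ∨ h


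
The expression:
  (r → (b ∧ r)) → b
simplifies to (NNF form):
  b ∨ r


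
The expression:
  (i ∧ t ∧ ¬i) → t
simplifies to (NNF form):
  True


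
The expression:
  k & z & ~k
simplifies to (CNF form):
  False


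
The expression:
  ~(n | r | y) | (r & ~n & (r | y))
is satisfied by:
  {r: True, n: False, y: False}
  {n: False, y: False, r: False}
  {r: True, y: True, n: False}
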